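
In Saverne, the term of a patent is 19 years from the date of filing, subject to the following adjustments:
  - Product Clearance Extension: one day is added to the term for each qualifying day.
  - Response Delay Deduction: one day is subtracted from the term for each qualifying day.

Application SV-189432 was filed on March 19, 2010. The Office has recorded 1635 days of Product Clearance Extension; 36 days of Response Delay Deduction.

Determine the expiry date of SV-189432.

Base term: filing date + 19 years → 19 March 2029.
Product Clearance Extension: +1635 days → 9 September 2033.
Response Delay Deduction: −36 days → 4 August 2033.

August 4, 2033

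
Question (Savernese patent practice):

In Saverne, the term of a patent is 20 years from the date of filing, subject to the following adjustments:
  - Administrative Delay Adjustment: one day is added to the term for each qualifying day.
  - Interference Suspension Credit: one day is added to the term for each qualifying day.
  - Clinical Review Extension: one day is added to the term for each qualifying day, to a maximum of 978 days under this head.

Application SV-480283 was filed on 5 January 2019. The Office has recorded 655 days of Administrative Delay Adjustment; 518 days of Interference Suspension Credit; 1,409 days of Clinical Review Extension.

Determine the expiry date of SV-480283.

Base term: filing date + 20 years → 5 January 2039.
Administrative Delay Adjustment: +655 days → 21 October 2040.
Interference Suspension Credit: +518 days → 23 March 2042.
Clinical Review Extension: 1409 days claimed exceeds the 978-day cap, so +978 days → 25 November 2044.

2044-11-25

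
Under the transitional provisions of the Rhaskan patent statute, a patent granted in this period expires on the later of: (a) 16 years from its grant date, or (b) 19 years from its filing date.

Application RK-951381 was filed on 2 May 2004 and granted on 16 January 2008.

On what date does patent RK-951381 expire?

(a) grant + 16 years → 16 January 2024.
(b) filing + 19 years → 2 May 2023.
Later of the two: 16 January 2024.

January 16, 2024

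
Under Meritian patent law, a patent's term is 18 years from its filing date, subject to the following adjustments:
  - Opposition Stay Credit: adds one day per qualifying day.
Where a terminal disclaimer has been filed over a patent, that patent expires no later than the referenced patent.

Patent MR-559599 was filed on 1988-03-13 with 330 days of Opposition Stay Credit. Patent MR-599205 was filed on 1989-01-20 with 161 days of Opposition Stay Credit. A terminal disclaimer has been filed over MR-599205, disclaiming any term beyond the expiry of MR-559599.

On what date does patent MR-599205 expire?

Natural term of MR-599205:
  Base: filing + 18 years → 20 January 2007.
  Opposition Stay Credit: +161 days → 30 June 2007.
Expiry of referenced patent MR-559599:
  Base: filing + 18 years → 13 March 2006.
  Opposition Stay Credit: +330 days → 6 February 2007.
Terminal disclaimer: MR-599205 expires on the earlier of 30 June 2007 and 6 February 2007.

February 6, 2007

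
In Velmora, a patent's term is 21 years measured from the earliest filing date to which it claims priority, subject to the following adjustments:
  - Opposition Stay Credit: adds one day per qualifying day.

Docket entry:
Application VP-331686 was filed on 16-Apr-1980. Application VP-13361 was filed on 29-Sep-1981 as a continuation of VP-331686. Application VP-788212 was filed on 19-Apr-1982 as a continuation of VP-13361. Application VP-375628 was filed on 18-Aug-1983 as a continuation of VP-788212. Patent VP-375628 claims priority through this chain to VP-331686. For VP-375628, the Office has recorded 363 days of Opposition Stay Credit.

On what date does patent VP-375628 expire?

Earliest priority filing: 16 April 1980.
Base term: 16 April 1980 + 21 years → 16 April 2001.
Opposition Stay Credit: +363 days → 14 April 2002.

2002-04-14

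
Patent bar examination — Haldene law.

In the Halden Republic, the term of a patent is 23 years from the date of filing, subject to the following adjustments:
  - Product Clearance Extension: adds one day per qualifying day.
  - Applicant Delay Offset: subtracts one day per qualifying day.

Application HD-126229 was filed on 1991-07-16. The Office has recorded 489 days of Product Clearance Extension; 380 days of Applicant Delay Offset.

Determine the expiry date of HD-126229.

Base term: filing date + 23 years → 16 July 2014.
Product Clearance Extension: +489 days → 17 November 2015.
Applicant Delay Offset: −380 days → 2 November 2014.

November 2, 2014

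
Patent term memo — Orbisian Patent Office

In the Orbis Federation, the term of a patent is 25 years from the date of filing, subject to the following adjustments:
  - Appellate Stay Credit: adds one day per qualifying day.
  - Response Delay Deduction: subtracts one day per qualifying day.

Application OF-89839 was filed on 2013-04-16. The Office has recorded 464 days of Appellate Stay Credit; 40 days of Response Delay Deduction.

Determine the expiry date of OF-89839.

2039-06-14

Base term: filing date + 25 years → 16 April 2038.
Appellate Stay Credit: +464 days → 24 July 2039.
Response Delay Deduction: −40 days → 14 June 2039.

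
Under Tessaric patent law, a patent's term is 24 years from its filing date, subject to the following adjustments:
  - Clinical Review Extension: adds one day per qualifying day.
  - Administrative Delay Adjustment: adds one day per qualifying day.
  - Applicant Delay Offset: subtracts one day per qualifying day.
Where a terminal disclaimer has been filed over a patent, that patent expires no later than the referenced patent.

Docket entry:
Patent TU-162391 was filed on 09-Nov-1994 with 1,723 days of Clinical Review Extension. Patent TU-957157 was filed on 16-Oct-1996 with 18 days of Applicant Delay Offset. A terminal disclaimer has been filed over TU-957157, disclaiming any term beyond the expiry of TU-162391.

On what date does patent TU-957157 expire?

2020-09-28

Natural term of TU-957157:
  Base: filing + 24 years → 16 October 2020.
  Applicant Delay Offset: −18 days → 28 September 2020.
Expiry of referenced patent TU-162391:
  Base: filing + 24 years → 9 November 2018.
  Clinical Review Extension: +1723 days → 29 July 2023.
Terminal disclaimer: TU-957157 expires on the earlier of 28 September 2020 and 29 July 2023.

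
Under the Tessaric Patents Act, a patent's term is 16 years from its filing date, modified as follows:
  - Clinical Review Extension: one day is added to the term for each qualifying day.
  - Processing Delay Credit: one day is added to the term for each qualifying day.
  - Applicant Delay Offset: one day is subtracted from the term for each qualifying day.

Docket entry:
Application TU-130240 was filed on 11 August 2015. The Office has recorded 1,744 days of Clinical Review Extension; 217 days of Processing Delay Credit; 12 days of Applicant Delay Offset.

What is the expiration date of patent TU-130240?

December 11, 2036

Base term: filing date + 16 years → 11 August 2031.
Clinical Review Extension: +1744 days → 20 May 2036.
Processing Delay Credit: +217 days → 23 December 2036.
Applicant Delay Offset: −12 days → 11 December 2036.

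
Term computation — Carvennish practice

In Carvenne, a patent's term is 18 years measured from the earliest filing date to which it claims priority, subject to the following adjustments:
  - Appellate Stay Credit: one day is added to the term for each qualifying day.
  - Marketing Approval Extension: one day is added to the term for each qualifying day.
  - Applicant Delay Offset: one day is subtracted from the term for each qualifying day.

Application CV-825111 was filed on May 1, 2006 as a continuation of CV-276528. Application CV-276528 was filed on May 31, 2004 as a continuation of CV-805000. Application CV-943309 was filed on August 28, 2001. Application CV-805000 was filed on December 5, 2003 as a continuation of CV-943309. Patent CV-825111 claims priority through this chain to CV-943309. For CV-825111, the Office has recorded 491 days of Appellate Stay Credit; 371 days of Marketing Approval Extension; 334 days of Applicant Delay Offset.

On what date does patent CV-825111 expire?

Earliest priority filing: 28 August 2001.
Base term: 28 August 2001 + 18 years → 28 August 2019.
Appellate Stay Credit: +491 days → 31 December 2020.
Marketing Approval Extension: +371 days → 6 January 2022.
Applicant Delay Offset: −334 days → 6 February 2021.

2021-02-06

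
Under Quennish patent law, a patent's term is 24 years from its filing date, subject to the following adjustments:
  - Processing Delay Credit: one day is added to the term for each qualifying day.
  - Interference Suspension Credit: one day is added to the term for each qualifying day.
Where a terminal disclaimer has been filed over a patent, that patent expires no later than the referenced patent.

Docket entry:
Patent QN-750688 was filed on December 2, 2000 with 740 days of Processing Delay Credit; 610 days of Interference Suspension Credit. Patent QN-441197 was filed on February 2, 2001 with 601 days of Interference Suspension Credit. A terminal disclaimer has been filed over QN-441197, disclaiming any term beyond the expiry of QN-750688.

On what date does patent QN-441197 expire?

September 26, 2026

Natural term of QN-441197:
  Base: filing + 24 years → 2 February 2025.
  Interference Suspension Credit: +601 days → 26 September 2026.
Expiry of referenced patent QN-750688:
  Base: filing + 24 years → 2 December 2024.
  Processing Delay Credit: +740 days → 12 December 2026.
  Interference Suspension Credit: +610 days → 13 August 2028.
Terminal disclaimer: QN-441197 expires on the earlier of 26 September 2026 and 13 August 2028.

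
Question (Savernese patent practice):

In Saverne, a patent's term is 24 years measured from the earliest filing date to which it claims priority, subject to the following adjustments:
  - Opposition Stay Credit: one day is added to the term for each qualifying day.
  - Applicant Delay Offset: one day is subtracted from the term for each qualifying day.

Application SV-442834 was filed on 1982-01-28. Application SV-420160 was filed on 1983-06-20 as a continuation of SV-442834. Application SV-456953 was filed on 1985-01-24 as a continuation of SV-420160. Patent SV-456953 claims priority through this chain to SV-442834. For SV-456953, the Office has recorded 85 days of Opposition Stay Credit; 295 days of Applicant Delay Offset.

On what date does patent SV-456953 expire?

Earliest priority filing: 28 January 1982.
Base term: 28 January 1982 + 24 years → 28 January 2006.
Opposition Stay Credit: +85 days → 23 April 2006.
Applicant Delay Offset: −295 days → 2 July 2005.

July 2, 2005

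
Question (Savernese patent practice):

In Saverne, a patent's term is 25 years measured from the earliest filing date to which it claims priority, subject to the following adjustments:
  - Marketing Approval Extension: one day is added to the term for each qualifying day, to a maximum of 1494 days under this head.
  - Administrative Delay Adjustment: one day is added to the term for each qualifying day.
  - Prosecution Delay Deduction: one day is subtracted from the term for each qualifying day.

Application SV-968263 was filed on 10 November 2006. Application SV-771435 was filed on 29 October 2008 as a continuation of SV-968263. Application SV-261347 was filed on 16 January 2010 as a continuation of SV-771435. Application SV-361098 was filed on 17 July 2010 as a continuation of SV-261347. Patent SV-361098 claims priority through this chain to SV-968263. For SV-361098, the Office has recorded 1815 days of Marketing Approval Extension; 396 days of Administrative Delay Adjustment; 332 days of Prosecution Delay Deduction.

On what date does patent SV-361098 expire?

Earliest priority filing: 10 November 2006.
Base term: 10 November 2006 + 25 years → 10 November 2031.
Marketing Approval Extension: 1815 days claimed exceeds the 1494-day cap, so +1494 days → 13 December 2035.
Administrative Delay Adjustment: +396 days → 12 January 2037.
Prosecution Delay Deduction: −332 days → 15 February 2036.

February 15, 2036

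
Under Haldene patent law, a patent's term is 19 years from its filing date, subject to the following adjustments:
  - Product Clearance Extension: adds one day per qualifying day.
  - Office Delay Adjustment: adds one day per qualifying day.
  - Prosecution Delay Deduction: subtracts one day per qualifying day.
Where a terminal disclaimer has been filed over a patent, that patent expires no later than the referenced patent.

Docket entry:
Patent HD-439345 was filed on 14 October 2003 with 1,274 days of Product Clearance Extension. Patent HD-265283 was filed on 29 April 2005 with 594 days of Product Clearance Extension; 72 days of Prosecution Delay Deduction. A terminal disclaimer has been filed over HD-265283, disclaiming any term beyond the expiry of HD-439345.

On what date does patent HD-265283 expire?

Natural term of HD-265283:
  Base: filing + 19 years → 29 April 2024.
  Product Clearance Extension: +594 days → 14 December 2025.
  Prosecution Delay Deduction: −72 days → 3 October 2025.
Expiry of referenced patent HD-439345:
  Base: filing + 19 years → 14 October 2022.
  Product Clearance Extension: +1274 days → 10 April 2026.
Terminal disclaimer: HD-265283 expires on the earlier of 3 October 2025 and 10 April 2026.

October 3, 2025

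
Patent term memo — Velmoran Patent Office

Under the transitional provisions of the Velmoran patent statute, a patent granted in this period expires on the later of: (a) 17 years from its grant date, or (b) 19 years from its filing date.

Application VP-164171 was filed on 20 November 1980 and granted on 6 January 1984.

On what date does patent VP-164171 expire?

January 6, 2001

(a) grant + 17 years → 6 January 2001.
(b) filing + 19 years → 20 November 1999.
Later of the two: 6 January 2001.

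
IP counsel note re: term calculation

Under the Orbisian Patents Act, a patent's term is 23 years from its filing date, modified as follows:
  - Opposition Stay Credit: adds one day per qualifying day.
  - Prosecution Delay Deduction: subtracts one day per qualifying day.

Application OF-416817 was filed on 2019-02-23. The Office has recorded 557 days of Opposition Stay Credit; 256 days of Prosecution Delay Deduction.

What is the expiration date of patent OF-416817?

2042-12-21

Base term: filing date + 23 years → 23 February 2042.
Opposition Stay Credit: +557 days → 3 September 2043.
Prosecution Delay Deduction: −256 days → 21 December 2042.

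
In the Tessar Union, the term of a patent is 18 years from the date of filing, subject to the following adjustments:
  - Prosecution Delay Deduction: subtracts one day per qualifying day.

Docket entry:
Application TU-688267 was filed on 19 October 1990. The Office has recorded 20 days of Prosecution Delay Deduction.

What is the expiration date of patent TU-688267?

2008-09-29

Base term: filing date + 18 years → 19 October 2008.
Prosecution Delay Deduction: −20 days → 29 September 2008.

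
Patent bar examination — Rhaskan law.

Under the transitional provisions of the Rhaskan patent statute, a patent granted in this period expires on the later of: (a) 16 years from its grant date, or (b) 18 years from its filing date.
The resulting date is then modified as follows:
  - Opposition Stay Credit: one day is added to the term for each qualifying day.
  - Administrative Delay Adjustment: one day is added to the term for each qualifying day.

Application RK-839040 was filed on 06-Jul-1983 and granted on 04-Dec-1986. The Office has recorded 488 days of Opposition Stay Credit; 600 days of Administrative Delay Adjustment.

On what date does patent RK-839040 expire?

November 26, 2005

(a) grant + 16 years → 4 December 2002.
(b) filing + 18 years → 6 July 2001.
Later of the two: 4 December 2002.
Opposition Stay Credit: +488 days → 5 April 2004.
Administrative Delay Adjustment: +600 days → 26 November 2005.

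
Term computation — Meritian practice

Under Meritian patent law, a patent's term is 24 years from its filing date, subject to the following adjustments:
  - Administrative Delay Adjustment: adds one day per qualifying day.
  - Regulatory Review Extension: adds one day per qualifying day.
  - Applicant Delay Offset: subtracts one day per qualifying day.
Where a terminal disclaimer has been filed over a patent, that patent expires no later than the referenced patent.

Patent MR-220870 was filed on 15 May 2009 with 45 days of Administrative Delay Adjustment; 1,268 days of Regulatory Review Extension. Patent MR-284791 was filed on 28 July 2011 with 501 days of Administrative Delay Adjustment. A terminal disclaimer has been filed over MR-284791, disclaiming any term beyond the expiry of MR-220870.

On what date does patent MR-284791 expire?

Natural term of MR-284791:
  Base: filing + 24 years → 28 July 2035.
  Administrative Delay Adjustment: +501 days → 10 December 2036.
Expiry of referenced patent MR-220870:
  Base: filing + 24 years → 15 May 2033.
  Administrative Delay Adjustment: +45 days → 29 June 2033.
  Regulatory Review Extension: +1268 days → 18 December 2036.
Terminal disclaimer: MR-284791 expires on the earlier of 10 December 2036 and 18 December 2036.

2036-12-10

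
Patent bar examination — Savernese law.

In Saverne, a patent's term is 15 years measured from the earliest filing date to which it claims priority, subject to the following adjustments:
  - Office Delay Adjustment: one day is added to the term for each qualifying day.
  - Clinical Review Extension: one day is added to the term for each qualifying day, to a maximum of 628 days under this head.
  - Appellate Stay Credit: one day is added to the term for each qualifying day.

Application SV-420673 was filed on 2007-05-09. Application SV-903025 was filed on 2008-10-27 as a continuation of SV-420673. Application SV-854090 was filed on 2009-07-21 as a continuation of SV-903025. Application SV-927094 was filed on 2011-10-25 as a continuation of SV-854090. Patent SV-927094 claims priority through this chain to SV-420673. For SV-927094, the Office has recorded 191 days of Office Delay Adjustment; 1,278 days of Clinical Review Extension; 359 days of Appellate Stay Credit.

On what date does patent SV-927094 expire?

Earliest priority filing: 9 May 2007.
Base term: 9 May 2007 + 15 years → 9 May 2022.
Office Delay Adjustment: +191 days → 16 November 2022.
Clinical Review Extension: 1278 days claimed exceeds the 628-day cap, so +628 days → 5 August 2024.
Appellate Stay Credit: +359 days → 30 July 2025.

July 30, 2025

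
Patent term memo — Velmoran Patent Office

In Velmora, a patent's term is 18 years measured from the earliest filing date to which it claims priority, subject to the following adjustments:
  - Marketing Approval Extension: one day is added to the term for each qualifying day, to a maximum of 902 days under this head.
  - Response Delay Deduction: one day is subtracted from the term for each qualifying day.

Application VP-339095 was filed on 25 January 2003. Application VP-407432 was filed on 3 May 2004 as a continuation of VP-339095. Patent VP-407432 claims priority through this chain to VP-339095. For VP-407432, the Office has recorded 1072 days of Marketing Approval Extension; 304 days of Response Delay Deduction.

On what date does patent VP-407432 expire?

September 15, 2022

Earliest priority filing: 25 January 2003.
Base term: 25 January 2003 + 18 years → 25 January 2021.
Marketing Approval Extension: 1072 days claimed exceeds the 902-day cap, so +902 days → 16 July 2023.
Response Delay Deduction: −304 days → 15 September 2022.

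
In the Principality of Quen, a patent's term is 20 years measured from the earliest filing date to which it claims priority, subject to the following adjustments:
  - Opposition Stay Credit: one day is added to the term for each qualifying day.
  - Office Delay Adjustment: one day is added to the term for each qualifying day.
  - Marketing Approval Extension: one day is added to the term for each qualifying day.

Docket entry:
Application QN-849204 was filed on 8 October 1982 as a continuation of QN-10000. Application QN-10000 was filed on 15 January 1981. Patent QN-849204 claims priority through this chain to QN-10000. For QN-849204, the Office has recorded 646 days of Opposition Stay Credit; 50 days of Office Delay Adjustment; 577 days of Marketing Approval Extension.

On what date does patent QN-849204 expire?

July 11, 2004

Earliest priority filing: 15 January 1981.
Base term: 15 January 1981 + 20 years → 15 January 2001.
Opposition Stay Credit: +646 days → 23 October 2002.
Office Delay Adjustment: +50 days → 12 December 2002.
Marketing Approval Extension: +577 days → 11 July 2004.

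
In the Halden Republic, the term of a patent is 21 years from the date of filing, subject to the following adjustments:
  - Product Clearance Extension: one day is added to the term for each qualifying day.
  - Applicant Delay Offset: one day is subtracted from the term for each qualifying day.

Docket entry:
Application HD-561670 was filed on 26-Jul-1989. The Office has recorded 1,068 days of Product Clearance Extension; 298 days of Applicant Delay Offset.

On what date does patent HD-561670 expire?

2012-09-03

Base term: filing date + 21 years → 26 July 2010.
Product Clearance Extension: +1068 days → 28 June 2013.
Applicant Delay Offset: −298 days → 3 September 2012.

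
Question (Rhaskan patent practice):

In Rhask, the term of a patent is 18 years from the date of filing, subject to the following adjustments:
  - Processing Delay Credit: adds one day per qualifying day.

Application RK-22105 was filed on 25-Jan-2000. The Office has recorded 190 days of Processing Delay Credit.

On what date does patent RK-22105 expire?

August 3, 2018

Base term: filing date + 18 years → 25 January 2018.
Processing Delay Credit: +190 days → 3 August 2018.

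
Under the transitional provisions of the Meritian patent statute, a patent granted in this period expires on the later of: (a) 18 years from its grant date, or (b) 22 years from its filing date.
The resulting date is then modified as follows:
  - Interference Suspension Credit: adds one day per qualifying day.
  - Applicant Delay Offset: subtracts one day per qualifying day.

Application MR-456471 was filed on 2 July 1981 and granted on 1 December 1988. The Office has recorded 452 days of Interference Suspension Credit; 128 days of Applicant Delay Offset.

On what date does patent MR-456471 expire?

(a) grant + 18 years → 1 December 2006.
(b) filing + 22 years → 2 July 2003.
Later of the two: 1 December 2006.
Interference Suspension Credit: +452 days → 26 February 2008.
Applicant Delay Offset: −128 days → 21 October 2007.

2007-10-21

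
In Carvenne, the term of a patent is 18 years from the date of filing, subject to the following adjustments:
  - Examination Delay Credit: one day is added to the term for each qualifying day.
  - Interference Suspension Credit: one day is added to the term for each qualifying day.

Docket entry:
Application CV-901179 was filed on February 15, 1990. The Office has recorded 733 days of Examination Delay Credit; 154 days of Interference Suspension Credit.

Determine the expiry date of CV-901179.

Base term: filing date + 18 years → 15 February 2008.
Examination Delay Credit: +733 days → 17 February 2010.
Interference Suspension Credit: +154 days → 21 July 2010.

July 21, 2010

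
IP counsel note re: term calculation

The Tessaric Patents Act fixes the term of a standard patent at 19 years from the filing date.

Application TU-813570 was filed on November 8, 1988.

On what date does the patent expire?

Filing date + 19 years → 8 November 2007.

2007-11-08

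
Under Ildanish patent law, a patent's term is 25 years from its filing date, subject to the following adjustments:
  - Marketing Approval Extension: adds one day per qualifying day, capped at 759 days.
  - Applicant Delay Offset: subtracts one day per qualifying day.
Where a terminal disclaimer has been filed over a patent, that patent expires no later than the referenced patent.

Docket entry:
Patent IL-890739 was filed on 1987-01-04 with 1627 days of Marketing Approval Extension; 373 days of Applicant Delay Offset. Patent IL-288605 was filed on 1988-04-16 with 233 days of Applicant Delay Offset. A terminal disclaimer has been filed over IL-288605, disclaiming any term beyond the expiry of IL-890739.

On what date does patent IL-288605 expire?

2012-08-26

Natural term of IL-288605:
  Base: filing + 25 years → 16 April 2013.
  Applicant Delay Offset: −233 days → 26 August 2012.
Expiry of referenced patent IL-890739:
  Base: filing + 25 years → 4 January 2012.
  Marketing Approval Extension: 1627 days claimed exceeds the 759-day cap, so +759 days → 1 February 2014.
  Applicant Delay Offset: −373 days → 24 January 2013.
Terminal disclaimer: IL-288605 expires on the earlier of 26 August 2012 and 24 January 2013.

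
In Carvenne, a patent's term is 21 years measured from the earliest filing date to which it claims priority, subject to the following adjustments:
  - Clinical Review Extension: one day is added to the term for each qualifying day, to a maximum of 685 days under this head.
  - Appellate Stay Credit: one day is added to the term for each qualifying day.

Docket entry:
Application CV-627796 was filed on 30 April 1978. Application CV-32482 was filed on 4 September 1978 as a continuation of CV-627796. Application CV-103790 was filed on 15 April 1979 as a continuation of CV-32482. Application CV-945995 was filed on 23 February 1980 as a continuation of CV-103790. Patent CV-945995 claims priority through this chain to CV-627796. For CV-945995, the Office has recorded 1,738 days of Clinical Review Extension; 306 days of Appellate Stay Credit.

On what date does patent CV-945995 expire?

2002-01-15

Earliest priority filing: 30 April 1978.
Base term: 30 April 1978 + 21 years → 30 April 1999.
Clinical Review Extension: 1738 days claimed exceeds the 685-day cap, so +685 days → 15 March 2001.
Appellate Stay Credit: +306 days → 15 January 2002.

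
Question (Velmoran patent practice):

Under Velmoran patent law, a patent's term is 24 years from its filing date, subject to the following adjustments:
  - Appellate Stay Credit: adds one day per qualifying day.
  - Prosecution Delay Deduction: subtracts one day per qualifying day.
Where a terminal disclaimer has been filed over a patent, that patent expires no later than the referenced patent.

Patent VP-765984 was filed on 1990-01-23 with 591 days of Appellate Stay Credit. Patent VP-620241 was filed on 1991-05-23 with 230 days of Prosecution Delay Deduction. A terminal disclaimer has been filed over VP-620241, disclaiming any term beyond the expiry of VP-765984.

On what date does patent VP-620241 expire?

October 5, 2014

Natural term of VP-620241:
  Base: filing + 24 years → 23 May 2015.
  Prosecution Delay Deduction: −230 days → 5 October 2014.
Expiry of referenced patent VP-765984:
  Base: filing + 24 years → 23 January 2014.
  Appellate Stay Credit: +591 days → 6 September 2015.
Terminal disclaimer: VP-620241 expires on the earlier of 5 October 2014 and 6 September 2015.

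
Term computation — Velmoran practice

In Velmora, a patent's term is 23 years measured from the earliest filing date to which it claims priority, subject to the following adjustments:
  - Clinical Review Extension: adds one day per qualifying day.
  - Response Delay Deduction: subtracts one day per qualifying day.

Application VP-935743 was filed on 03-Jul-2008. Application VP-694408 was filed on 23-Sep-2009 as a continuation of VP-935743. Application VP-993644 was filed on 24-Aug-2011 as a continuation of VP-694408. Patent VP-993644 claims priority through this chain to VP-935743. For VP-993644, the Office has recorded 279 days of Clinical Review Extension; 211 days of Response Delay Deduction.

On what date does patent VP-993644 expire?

Earliest priority filing: 3 July 2008.
Base term: 3 July 2008 + 23 years → 3 July 2031.
Clinical Review Extension: +279 days → 7 April 2032.
Response Delay Deduction: −211 days → 9 September 2031.

September 9, 2031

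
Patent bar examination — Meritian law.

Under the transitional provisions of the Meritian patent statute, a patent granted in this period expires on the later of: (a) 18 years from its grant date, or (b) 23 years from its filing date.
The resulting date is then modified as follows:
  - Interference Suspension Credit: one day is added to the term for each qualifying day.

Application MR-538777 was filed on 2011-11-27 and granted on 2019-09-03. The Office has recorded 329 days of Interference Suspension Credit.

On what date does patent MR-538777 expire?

2038-07-29

(a) grant + 18 years → 3 September 2037.
(b) filing + 23 years → 27 November 2034.
Later of the two: 3 September 2037.
Interference Suspension Credit: +329 days → 29 July 2038.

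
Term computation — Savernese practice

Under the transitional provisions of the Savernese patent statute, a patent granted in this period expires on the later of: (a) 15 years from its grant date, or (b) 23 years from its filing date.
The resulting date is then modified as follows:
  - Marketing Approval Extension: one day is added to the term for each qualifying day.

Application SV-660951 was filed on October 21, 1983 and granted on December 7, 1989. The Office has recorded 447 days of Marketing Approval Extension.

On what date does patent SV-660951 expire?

2008-01-11

(a) grant + 15 years → 7 December 2004.
(b) filing + 23 years → 21 October 2006.
Later of the two: 21 October 2006.
Marketing Approval Extension: +447 days → 11 January 2008.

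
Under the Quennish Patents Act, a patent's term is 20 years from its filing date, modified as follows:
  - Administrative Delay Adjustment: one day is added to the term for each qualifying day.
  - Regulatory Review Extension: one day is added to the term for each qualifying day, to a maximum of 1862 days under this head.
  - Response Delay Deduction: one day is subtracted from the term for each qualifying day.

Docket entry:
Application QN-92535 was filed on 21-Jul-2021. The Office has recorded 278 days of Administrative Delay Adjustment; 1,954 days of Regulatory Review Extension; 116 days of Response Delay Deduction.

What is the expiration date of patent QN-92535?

February 4, 2047

Base term: filing date + 20 years → 21 July 2041.
Administrative Delay Adjustment: +278 days → 25 April 2042.
Regulatory Review Extension: 1954 days claimed exceeds the 1862-day cap, so +1862 days → 31 May 2047.
Response Delay Deduction: −116 days → 4 February 2047.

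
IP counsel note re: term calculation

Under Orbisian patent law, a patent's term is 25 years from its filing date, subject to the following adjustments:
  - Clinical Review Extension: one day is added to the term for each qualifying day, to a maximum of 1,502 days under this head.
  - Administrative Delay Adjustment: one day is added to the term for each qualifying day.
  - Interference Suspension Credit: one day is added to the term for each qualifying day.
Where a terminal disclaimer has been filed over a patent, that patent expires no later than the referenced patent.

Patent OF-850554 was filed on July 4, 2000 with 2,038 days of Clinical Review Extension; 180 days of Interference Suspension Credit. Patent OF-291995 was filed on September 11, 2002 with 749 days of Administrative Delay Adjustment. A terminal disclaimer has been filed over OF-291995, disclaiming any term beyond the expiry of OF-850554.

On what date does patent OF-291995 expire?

Natural term of OF-291995:
  Base: filing + 25 years → 11 September 2027.
  Administrative Delay Adjustment: +749 days → 29 September 2029.
Expiry of referenced patent OF-850554:
  Base: filing + 25 years → 4 July 2025.
  Clinical Review Extension: 2038 days claimed exceeds the 1502-day cap, so +1502 days → 14 August 2029.
  Interference Suspension Credit: +180 days → 10 February 2030.
Terminal disclaimer: OF-291995 expires on the earlier of 29 September 2029 and 10 February 2030.

2029-09-29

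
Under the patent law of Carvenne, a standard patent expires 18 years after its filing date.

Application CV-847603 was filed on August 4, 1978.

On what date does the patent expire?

Filing date + 18 years → 4 August 1996.

1996-08-04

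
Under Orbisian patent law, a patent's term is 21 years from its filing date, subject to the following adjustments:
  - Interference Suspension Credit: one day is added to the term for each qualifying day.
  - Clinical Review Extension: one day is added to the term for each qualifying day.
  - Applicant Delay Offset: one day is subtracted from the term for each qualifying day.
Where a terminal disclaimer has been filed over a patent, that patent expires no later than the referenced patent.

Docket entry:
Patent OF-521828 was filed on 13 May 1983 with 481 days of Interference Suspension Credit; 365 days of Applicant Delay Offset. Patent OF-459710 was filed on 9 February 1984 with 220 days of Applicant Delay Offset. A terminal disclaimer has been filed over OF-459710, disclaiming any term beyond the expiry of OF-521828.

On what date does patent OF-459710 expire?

Natural term of OF-459710:
  Base: filing + 21 years → 9 February 2005.
  Applicant Delay Offset: −220 days → 4 July 2004.
Expiry of referenced patent OF-521828:
  Base: filing + 21 years → 13 May 2004.
  Interference Suspension Credit: +481 days → 6 September 2005.
  Applicant Delay Offset: −365 days → 6 September 2004.
Terminal disclaimer: OF-459710 expires on the earlier of 4 July 2004 and 6 September 2004.

2004-07-04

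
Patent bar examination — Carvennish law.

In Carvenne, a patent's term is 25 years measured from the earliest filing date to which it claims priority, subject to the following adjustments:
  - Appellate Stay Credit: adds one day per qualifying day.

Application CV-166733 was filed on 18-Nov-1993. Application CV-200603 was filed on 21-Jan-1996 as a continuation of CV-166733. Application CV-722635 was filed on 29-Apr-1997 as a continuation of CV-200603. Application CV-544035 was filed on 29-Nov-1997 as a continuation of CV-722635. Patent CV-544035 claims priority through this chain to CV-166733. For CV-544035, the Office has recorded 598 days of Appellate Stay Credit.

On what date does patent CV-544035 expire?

2020-07-08

Earliest priority filing: 18 November 1993.
Base term: 18 November 1993 + 25 years → 18 November 2018.
Appellate Stay Credit: +598 days → 8 July 2020.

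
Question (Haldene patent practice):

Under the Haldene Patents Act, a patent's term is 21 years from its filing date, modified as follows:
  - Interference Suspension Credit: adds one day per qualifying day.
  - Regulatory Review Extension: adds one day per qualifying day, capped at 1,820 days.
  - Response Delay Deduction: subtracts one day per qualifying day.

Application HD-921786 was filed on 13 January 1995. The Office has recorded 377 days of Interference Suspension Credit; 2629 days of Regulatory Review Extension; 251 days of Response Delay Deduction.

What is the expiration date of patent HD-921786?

Base term: filing date + 21 years → 13 January 2016.
Interference Suspension Credit: +377 days → 24 January 2017.
Regulatory Review Extension: 2629 days claimed exceeds the 1820-day cap, so +1820 days → 18 January 2022.
Response Delay Deduction: −251 days → 12 May 2021.

2021-05-12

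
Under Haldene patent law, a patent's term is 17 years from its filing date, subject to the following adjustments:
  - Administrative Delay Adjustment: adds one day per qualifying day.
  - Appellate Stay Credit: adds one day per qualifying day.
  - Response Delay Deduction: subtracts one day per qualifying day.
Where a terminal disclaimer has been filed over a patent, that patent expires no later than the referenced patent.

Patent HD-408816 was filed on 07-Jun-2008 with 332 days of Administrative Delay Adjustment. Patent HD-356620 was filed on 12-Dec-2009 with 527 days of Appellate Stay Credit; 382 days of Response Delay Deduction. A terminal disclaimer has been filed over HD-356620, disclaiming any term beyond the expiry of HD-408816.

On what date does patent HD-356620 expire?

2026-05-05

Natural term of HD-356620:
  Base: filing + 17 years → 12 December 2026.
  Appellate Stay Credit: +527 days → 22 May 2028.
  Response Delay Deduction: −382 days → 6 May 2027.
Expiry of referenced patent HD-408816:
  Base: filing + 17 years → 7 June 2025.
  Administrative Delay Adjustment: +332 days → 5 May 2026.
Terminal disclaimer: HD-356620 expires on the earlier of 6 May 2027 and 5 May 2026.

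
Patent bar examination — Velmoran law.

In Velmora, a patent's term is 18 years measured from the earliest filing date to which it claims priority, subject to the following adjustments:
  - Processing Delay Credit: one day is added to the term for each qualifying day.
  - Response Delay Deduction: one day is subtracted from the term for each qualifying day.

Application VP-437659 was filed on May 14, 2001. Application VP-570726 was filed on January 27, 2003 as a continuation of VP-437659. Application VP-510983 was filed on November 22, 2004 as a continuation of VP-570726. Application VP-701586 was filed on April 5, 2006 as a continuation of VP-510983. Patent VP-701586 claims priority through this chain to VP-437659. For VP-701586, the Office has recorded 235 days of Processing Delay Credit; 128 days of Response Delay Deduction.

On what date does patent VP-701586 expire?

2019-08-29

Earliest priority filing: 14 May 2001.
Base term: 14 May 2001 + 18 years → 14 May 2019.
Processing Delay Credit: +235 days → 4 January 2020.
Response Delay Deduction: −128 days → 29 August 2019.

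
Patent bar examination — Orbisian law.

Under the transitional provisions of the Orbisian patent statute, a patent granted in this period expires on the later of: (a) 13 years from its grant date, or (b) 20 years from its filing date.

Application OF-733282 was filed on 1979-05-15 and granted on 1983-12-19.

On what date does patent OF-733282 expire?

(a) grant + 13 years → 19 December 1996.
(b) filing + 20 years → 15 May 1999.
Later of the two: 15 May 1999.

1999-05-15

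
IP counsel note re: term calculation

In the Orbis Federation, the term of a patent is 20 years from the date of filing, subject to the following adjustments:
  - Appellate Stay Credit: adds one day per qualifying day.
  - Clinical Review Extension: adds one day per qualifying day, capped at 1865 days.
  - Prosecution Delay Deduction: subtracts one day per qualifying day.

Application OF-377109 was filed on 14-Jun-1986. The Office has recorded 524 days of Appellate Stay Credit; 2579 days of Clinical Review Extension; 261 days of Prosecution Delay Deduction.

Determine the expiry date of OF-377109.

Base term: filing date + 20 years → 14 June 2006.
Appellate Stay Credit: +524 days → 20 November 2007.
Clinical Review Extension: 2579 days claimed exceeds the 1865-day cap, so +1865 days → 28 December 2012.
Prosecution Delay Deduction: −261 days → 11 April 2012.

2012-04-11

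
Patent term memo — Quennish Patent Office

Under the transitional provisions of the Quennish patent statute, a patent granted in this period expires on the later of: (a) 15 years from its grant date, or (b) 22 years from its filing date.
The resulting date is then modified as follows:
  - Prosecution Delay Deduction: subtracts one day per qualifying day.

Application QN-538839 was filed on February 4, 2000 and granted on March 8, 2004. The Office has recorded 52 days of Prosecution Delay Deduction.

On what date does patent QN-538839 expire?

(a) grant + 15 years → 8 March 2019.
(b) filing + 22 years → 4 February 2022.
Later of the two: 4 February 2022.
Prosecution Delay Deduction: −52 days → 14 December 2021.

December 14, 2021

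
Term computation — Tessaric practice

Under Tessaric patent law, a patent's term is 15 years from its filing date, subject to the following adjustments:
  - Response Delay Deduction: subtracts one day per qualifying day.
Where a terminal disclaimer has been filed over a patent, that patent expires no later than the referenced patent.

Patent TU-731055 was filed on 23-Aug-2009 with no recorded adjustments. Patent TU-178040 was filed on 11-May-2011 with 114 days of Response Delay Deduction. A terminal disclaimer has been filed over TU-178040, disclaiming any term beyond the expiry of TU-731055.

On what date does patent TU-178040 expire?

2024-08-23

Natural term of TU-178040:
  Base: filing + 15 years → 11 May 2026.
  Response Delay Deduction: −114 days → 17 January 2026.
Expiry of referenced patent TU-731055:
  Base: filing + 15 years → 23 August 2024.
Terminal disclaimer: TU-178040 expires on the earlier of 17 January 2026 and 23 August 2024.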